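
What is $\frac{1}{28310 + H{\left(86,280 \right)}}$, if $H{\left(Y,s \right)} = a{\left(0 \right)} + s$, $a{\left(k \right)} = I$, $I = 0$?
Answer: $\frac{1}{28590} \approx 3.4977 \cdot 10^{-5}$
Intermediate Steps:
$a{\left(k \right)} = 0$
$H{\left(Y,s \right)} = s$ ($H{\left(Y,s \right)} = 0 + s = s$)
$\frac{1}{28310 + H{\left(86,280 \right)}} = \frac{1}{28310 + 280} = \frac{1}{28590}$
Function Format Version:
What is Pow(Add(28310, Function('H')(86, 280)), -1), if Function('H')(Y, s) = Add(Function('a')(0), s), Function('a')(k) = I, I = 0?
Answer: Rational(1, 28590) ≈ 3.4977e-5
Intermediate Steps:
Function('a')(k) = 0
Function('H')(Y, s) = s (Function('H')(Y, s) = Add(0, s) = s)
Pow(Add(28310, Function('H')(86, 280)), -1) = Pow(Add(28310, 280), -1) = Pow(28590, -1) = Rational(1, 28590)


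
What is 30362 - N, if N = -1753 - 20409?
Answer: 52524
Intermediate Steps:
N = -22162
30362 - N = 30362 - 1*(-22162) = 30362 + 22162 = 52524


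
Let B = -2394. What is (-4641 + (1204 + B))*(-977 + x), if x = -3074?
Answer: 23621381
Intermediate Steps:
(-4641 + (1204 + B))*(-977 + x) = (-4641 + (1204 - 2394))*(-977 - 3074) = (-4641 - 1190)*(-4051) = -5831*(-4051) = 23621381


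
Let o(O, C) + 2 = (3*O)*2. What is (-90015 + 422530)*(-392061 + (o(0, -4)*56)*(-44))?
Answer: -128727529495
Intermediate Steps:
o(O, C) = -2 + 6*O (o(O, C) = -2 + (3*O)*2 = -2 + 6*O)
(-90015 + 422530)*(-392061 + (o(0, -4)*56)*(-44)) = (-90015 + 422530)*(-392061 + ((-2 + 6*0)*56)*(-44)) = 332515*(-392061 + ((-2 + 0)*56)*(-44)) = 332515*(-392061 - 2*56*(-44)) = 332515*(-392061 - 112*(-44)) = 332515*(-392061 + 4928) = 332515*(-387133) = -128727529495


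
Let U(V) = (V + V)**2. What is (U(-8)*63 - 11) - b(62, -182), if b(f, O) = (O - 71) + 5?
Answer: 16365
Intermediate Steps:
U(V) = 4*V**2 (U(V) = (2*V)**2 = 4*V**2)
b(f, O) = -66 + O (b(f, O) = (-71 + O) + 5 = -66 + O)
(U(-8)*63 - 11) - b(62, -182) = ((4*(-8)**2)*63 - 11) - (-66 - 182) = ((4*64)*63 - 11) - 1*(-248) = (256*63 - 11) + 248 = (16128 - 11) + 248 = 16117 + 248 = 16365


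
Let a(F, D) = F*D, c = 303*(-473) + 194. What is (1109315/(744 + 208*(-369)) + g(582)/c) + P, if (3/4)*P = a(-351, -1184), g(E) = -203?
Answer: 6027828982960249/10878645000 ≈ 5.5410e+5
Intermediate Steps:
c = -143125 (c = -143319 + 194 = -143125)
a(F, D) = D*F
P = 554112 (P = 4*(-1184*(-351))/3 = (4/3)*415584 = 554112)
(1109315/(744 + 208*(-369)) + g(582)/c) + P = (1109315/(744 + 208*(-369)) - 203/(-143125)) + 554112 = (1109315/(744 - 76752) - 203*(-1/143125)) + 554112 = (1109315/(-76008) + 203/143125) + 554112 = (1109315*(-1/76008) + 203/143125) + 554112 = (-1109315/76008 + 203/143125) + 554112 = -158755279751/10878645000 + 554112 = 6027828982960249/10878645000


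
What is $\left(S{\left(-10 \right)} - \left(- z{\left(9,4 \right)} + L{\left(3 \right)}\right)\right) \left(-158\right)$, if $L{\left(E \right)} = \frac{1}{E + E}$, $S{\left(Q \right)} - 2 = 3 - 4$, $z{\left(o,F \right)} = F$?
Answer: $- \frac{2291}{3} \approx -763.67$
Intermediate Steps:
$S{\left(Q \right)} = 1$ ($S{\left(Q \right)} = 2 + \left(3 - 4\right) = 2 - 1 = 1$)
$L{\left(E \right)} = \frac{1}{2 E}$
$\left(S{\left(-10 \right)} - \left(- z{\left(9,4 \right)} + L{\left(3 \right)}\right)\right) \left(-158\right) = \left(1 + \left(4 - \frac{1}{2 \cdot 3}\right)\right) \left(-158\right) = \left(1 + \left(4 - \frac{1}{2} \cdot \frac{1}{3}\right)\right) \left(-158\right) = \left(1 + \left(4 - \frac{1}{6}\right)\right) \left(-158\right) = \left(1 + \frac{23}{6}\right) \left(-158\right) = \frac{29}{6} \left(-158\right) = - \frac{2291}{3}$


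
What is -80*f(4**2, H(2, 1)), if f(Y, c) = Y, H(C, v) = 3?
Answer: -1280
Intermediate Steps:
-80*f(4**2, H(2, 1)) = -80*4**2 = -80*16 = -1280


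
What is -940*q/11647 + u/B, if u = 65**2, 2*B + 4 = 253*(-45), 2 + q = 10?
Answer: -184062430/132647683 ≈ -1.3876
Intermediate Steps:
q = 8 (q = -2 + 10 = 8)
B = -11389/2 (B = -2 + (253*(-45))/2 = -2 + (1/2)*(-11385) = -2 - 11385/2 = -11389/2 ≈ -5694.5)
u = 4225
-940*q/11647 + u/B = -940*8/11647 + 4225/(-11389/2) = -7520*1/11647 + 4225*(-2/11389) = -7520/11647 - 8450/11389 = -184062430/132647683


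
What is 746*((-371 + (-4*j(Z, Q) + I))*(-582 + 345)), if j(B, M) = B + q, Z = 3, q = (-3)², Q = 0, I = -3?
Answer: 74610444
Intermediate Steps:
q = 9
j(B, M) = 9 + B (j(B, M) = B + 9 = 9 + B)
746*((-371 + (-4*j(Z, Q) + I))*(-582 + 345)) = 746*((-371 + (-4*(9 + 3) - 3))*(-582 + 345)) = 746*((-371 + (-4*12 - 3))*(-237)) = 746*((-371 + (-48 - 3))*(-237)) = 746*((-371 - 51)*(-237)) = 746*(-422*(-237)) = 746*100014 = 74610444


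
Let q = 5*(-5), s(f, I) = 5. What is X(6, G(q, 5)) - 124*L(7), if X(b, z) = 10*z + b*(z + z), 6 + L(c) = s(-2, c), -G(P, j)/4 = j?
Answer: -316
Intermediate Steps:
q = -25
G(P, j) = -4*j
L(c) = -1 (L(c) = -6 + 5 = -1)
X(b, z) = 10*z + 2*b*z (X(b, z) = 10*z + b*(2*z) = 10*z + 2*b*z)
X(6, G(q, 5)) - 124*L(7) = 2*(-4*5)*(5 + 6) - 124*(-1) = 2*(-20)*11 + 124 = -440 + 124 = -316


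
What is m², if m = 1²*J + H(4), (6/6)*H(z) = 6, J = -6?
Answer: 0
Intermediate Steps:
H(z) = 6
m = 0 (m = 1²*(-6) + 6 = 1*(-6) + 6 = -6 + 6 = 0)
m² = 0² = 0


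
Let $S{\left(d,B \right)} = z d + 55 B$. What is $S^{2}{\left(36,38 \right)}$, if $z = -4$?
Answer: $3786916$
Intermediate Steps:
$S{\left(d,B \right)} = - 4 d + 55 B$
$S^{2}{\left(36,38 \right)} = \left(\left(-4\right) 36 + 55 \cdot 38\right)^{2} = \left(-144 + 2090\right)^{2} = 1946^{2} = 3786916$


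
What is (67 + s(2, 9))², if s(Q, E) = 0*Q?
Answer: 4489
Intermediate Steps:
s(Q, E) = 0
(67 + s(2, 9))² = (67 + 0)² = 67² = 4489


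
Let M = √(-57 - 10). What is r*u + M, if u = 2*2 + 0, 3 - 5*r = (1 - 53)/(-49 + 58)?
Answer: 316/45 + I*√67 ≈ 7.0222 + 8.1853*I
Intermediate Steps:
r = 79/45 (r = ⅗ - (1 - 53)/(5*(-49 + 58)) = ⅗ - (-52)/(5*9) = ⅗ - ⅕*(-52/9) = ⅗ + 52/45 = 79/45 ≈ 1.7556)
M = I*√67 (M = √(-67) = I*√67 ≈ 8.1853*I)
u = 4 (u = 4 + 0 = 4)
r*u + M = (79/45)*4 + I*√67 = 316/45 + I*√67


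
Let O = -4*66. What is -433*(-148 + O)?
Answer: 178396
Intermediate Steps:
O = -264
-433*(-148 + O) = -433*(-148 - 264) = -433*(-412) = 178396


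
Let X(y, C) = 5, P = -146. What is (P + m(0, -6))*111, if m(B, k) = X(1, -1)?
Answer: -15651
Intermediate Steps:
m(B, k) = 5
(P + m(0, -6))*111 = (-146 + 5)*111 = -141*111 = -15651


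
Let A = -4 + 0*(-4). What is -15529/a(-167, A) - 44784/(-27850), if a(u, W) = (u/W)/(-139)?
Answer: 120233916164/2325475 ≈ 51703.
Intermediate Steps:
A = -4 (A = -4 + 0 = -4)
a(u, W) = -u/(139*W) (a(u, W) = (u/W)*(-1/139) = -u/(139*W))
-15529/a(-167, A) - 44784/(-27850) = -15529/((-1/139*(-167)/(-4))) - 44784/(-27850) = -15529/((-1/139*(-167)*(-1/4))) - 44784*(-1/27850) = -15529/(-167/556) + 22392/13925 = -15529*(-556/167) + 22392/13925 = 8634124/167 + 22392/13925 = 120233916164/2325475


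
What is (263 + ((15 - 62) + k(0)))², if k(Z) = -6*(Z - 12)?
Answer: 82944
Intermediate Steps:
k(Z) = 72 - 6*Z (k(Z) = -6*(-12 + Z) = 72 - 6*Z)
(263 + ((15 - 62) + k(0)))² = (263 + ((15 - 62) + (72 - 6*0)))² = (263 + (-47 + (72 + 0)))² = (263 + (-47 + 72))² = (263 + 25)² = 288² = 82944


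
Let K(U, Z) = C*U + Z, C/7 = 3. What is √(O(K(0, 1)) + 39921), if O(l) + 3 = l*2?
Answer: 4*√2495 ≈ 199.80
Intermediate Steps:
C = 21 (C = 7*3 = 21)
K(U, Z) = Z + 21*U (K(U, Z) = 21*U + Z = Z + 21*U)
O(l) = -3 + 2*l (O(l) = -3 + l*2 = -3 + 2*l)
√(O(K(0, 1)) + 39921) = √((-3 + 2*(1 + 21*0)) + 39921) = √((-3 + 2*(1 + 0)) + 39921) = √((-3 + 2*1) + 39921) = √((-3 + 2) + 39921) = √(-1 + 39921) = √39920 = 4*√2495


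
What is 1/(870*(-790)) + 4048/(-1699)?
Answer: -2782192099/1167722700 ≈ -2.3826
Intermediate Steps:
1/(870*(-790)) + 4048/(-1699) = (1/870)*(-1/790) + 4048*(-1/1699) = -1/687300 - 4048/1699 = -2782192099/1167722700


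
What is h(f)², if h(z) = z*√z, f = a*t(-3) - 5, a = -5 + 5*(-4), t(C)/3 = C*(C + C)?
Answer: -2487813875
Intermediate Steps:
t(C) = 6*C² (t(C) = 3*(C*(C + C)) = 3*(C*(2*C)) = 3*(2*C²) = 6*C²)
a = -25 (a = -5 - 20 = -25)
f = -1355 (f = -150*(-3)² - 5 = -150*9 - 5 = -25*54 - 5 = -1350 - 5 = -1355)
h(z) = z^(3/2)
h(f)² = ((-1355)^(3/2))² = (-1355*I*√1355)² = -2487813875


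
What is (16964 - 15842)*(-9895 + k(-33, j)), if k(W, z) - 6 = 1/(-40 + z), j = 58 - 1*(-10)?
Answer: -155335851/14 ≈ -1.1095e+7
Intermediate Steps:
j = 68 (j = 58 + 10 = 68)
k(W, z) = 6 + 1/(-40 + z)
(16964 - 15842)*(-9895 + k(-33, j)) = (16964 - 15842)*(-9895 + (-239 + 6*68)/(-40 + 68)) = 1122*(-9895 + (-239 + 408)/28) = 1122*(-9895 + (1/28)*169) = 1122*(-9895 + 169/28) = 1122*(-276891/28) = -155335851/14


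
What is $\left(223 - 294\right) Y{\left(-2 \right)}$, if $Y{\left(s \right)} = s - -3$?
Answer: $-71$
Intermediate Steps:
$Y{\left(s \right)} = 3 + s$ ($Y{\left(s \right)} = s + 3 = 3 + s$)
$\left(223 - 294\right) Y{\left(-2 \right)} = \left(223 - 294\right) \left(3 - 2\right) = \left(-71\right) 1 = -71$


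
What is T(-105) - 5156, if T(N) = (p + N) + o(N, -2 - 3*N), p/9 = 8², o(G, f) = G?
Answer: -4790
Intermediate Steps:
p = 576 (p = 9*8² = 9*64 = 576)
T(N) = 576 + 2*N (T(N) = (576 + N) + N = 576 + 2*N)
T(-105) - 5156 = (576 + 2*(-105)) - 5156 = (576 - 210) - 5156 = 366 - 5156 = -4790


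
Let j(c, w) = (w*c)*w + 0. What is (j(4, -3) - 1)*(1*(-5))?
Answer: -175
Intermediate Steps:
j(c, w) = c*w² (j(c, w) = (c*w)*w + 0 = c*w² + 0 = c*w²)
(j(4, -3) - 1)*(1*(-5)) = (4*(-3)² - 1)*(1*(-5)) = (4*9 - 1)*(-5) = (36 - 1)*(-5) = 35*(-5) = -175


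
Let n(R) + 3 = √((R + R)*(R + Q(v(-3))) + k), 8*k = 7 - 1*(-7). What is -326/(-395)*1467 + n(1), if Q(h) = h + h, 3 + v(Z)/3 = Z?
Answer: 477057/395 + I*√273/2 ≈ 1207.7 + 8.2614*I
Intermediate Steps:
v(Z) = -9 + 3*Z
Q(h) = 2*h
k = 7/4 (k = (7 - 1*(-7))/8 = (7 + 7)/8 = (⅛)*14 = 7/4 ≈ 1.7500)
n(R) = -3 + √(7/4 + 2*R*(-36 + R)) (n(R) = -3 + √((R + R)*(R + 2*(-9 + 3*(-3))) + 7/4) = -3 + √((2*R)*(R + 2*(-9 - 9)) + 7/4) = -3 + √((2*R)*(R + 2*(-18)) + 7/4) = -3 + √((2*R)*(R - 36) + 7/4) = -3 + √((2*R)*(-36 + R) + 7/4) = -3 + √(2*R*(-36 + R) + 7/4) = -3 + √(7/4 + 2*R*(-36 + R)))
-326/(-395)*1467 + n(1) = -326/(-395)*1467 + (-3 + √(7 - 288*1 + 8*1²)/2) = -326*(-1/395)*1467 + (-3 + √(7 - 288 + 8*1)/2) = (326/395)*1467 + (-3 + √(7 - 288 + 8)/2) = 478242/395 + (-3 + √(-273)/2) = 478242/395 + (-3 + (I*√273)/2) = 478242/395 + (-3 + I*√273/2) = 477057/395 + I*√273/2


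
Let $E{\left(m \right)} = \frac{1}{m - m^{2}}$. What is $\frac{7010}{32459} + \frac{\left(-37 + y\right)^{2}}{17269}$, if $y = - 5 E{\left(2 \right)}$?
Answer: $\frac{91251437}{320305412} \approx 0.28489$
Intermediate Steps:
$y = \frac{5}{2}$ ($y = - 5 \left(- \frac{1}{2 \left(-1 + 2\right)}\right) = - 5 \left(\left(-1\right) \frac{1}{2} \cdot 1^{-1}\right) = - 5 \left(\left(-1\right) \frac{1}{2} \cdot 1\right) = \left(-5\right) \left(- \frac{1}{2}\right) = \frac{5}{2} \approx 2.5$)
$\frac{7010}{32459} + \frac{\left(-37 + y\right)^{2}}{17269} = \frac{7010}{32459} + \frac{\left(-37 + \frac{5}{2}\right)^{2}}{17269} = 7010 \cdot \frac{1}{32459} + \left(- \frac{69}{2}\right)^{2} \cdot \frac{1}{17269} = \frac{7010}{32459} + \frac{4761}{4} \cdot \frac{1}{17269} = \frac{7010}{32459} + \frac{4761}{69076} = \frac{91251437}{320305412}$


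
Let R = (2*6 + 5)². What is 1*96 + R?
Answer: 385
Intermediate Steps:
R = 289 (R = (12 + 5)² = 17² = 289)
1*96 + R = 1*96 + 289 = 96 + 289 = 385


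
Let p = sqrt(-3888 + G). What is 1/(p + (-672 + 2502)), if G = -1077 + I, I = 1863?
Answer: 305/558667 - I*sqrt(3102)/3352002 ≈ 0.00054594 - 1.6616e-5*I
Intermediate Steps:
G = 786 (G = -1077 + 1863 = 786)
p = I*sqrt(3102) (p = sqrt(-3888 + 786) = sqrt(-3102) = I*sqrt(3102) ≈ 55.696*I)
1/(p + (-672 + 2502)) = 1/(I*sqrt(3102) + (-672 + 2502)) = 1/(I*sqrt(3102) + 1830) = 1/(1830 + I*sqrt(3102))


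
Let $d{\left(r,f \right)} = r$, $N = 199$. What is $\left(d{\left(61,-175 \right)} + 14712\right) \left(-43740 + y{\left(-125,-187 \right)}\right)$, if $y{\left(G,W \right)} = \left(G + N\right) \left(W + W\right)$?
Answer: $-1055028568$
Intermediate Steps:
$y{\left(G,W \right)} = 2 W \left(199 + G\right)$ ($y{\left(G,W \right)} = \left(G + 199\right) \left(W + W\right) = \left(199 + G\right) 2 W = 2 W \left(199 + G\right)$)
$\left(d{\left(61,-175 \right)} + 14712\right) \left(-43740 + y{\left(-125,-187 \right)}\right) = \left(61 + 14712\right) \left(-43740 + 2 \left(-187\right) \left(199 - 125\right)\right) = 14773 \left(-43740 + 2 \left(-187\right) 74\right) = 14773 \left(-43740 - 27676\right) = 14773 \left(-71416\right) = -1055028568$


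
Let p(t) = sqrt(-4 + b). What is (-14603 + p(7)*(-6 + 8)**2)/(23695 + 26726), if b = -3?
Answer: -14603/50421 + 4*I*sqrt(7)/50421 ≈ -0.28962 + 0.00020989*I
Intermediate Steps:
p(t) = I*sqrt(7) (p(t) = sqrt(-4 - 3) = sqrt(-7) = I*sqrt(7))
(-14603 + p(7)*(-6 + 8)**2)/(23695 + 26726) = (-14603 + (I*sqrt(7))*(-6 + 8)**2)/(23695 + 26726) = (-14603 + (I*sqrt(7))*2**2)/50421 = (-14603 + (I*sqrt(7))*4)*(1/50421) = (-14603 + 4*I*sqrt(7))*(1/50421) = -14603/50421 + 4*I*sqrt(7)/50421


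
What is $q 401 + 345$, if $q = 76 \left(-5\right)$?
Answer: $-152035$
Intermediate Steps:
$q = -380$
$q 401 + 345 = \left(-380\right) 401 + 345 = -152380 + 345 = -152035$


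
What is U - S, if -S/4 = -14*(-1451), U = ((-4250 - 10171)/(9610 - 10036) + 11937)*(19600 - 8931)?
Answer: 18147355361/142 ≈ 1.2780e+8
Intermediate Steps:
U = 18135817009/142 (U = (-14421/(-426) + 11937)*10669 = (-14421*(-1/426) + 11937)*10669 = (4807/142 + 11937)*10669 = (1699861/142)*10669 = 18135817009/142 ≈ 1.2772e+8)
S = -81256 (S = -(-56)*(-1451) = -4*20314 = -81256)
U - S = 18135817009/142 - 1*(-81256) = 18135817009/142 + 81256 = 18147355361/142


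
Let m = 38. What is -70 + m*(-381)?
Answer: -14548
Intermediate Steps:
-70 + m*(-381) = -70 + 38*(-381) = -70 - 14478 = -14548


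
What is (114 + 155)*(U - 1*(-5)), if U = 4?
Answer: 2421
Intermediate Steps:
(114 + 155)*(U - 1*(-5)) = (114 + 155)*(4 - 1*(-5)) = 269*(4 + 5) = 269*9 = 2421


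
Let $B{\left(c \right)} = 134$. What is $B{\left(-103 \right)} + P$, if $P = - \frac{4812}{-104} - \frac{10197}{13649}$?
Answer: $\frac{63707741}{354874} \approx 179.52$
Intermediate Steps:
$P = \frac{16154625}{354874}$ ($P = \left(-4812\right) \left(- \frac{1}{104}\right) - \frac{10197}{13649} = \frac{1203}{26} - \frac{10197}{13649} = \frac{16154625}{354874} \approx 45.522$)
$B{\left(-103 \right)} + P = 134 + \frac{16154625}{354874} = \frac{63707741}{354874}$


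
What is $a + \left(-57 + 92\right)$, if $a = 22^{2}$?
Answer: $519$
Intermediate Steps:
$a = 484$
$a + \left(-57 + 92\right) = 484 + \left(-57 + 92\right) = 484 + 35 = 519$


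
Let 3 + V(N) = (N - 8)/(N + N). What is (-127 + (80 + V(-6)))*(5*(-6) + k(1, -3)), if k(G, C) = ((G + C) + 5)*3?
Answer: 2051/2 ≈ 1025.5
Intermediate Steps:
k(G, C) = 15 + 3*C + 3*G (k(G, C) = ((C + G) + 5)*3 = (5 + C + G)*3 = 15 + 3*C + 3*G)
V(N) = -3 + (-8 + N)/(2*N) (V(N) = -3 + (N - 8)/(N + N) = -3 + (-8 + N)/((2*N)) = -3 + (-8 + N)*(1/(2*N)) = -3 + (-8 + N)/(2*N))
(-127 + (80 + V(-6)))*(5*(-6) + k(1, -3)) = (-127 + (80 + (-5/2 - 4/(-6))))*(5*(-6) + (15 + 3*(-3) + 3*1)) = (-127 + (80 + (-5/2 - 4*(-1/6))))*(-30 + (15 - 9 + 3)) = (-127 + (80 + (-5/2 + 2/3)))*(-30 + 9) = (-127 + (80 - 11/6))*(-21) = (-127 + 469/6)*(-21) = -293/6*(-21) = 2051/2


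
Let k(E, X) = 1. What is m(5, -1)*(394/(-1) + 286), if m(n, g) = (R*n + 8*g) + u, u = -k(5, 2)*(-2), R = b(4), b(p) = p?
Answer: -1512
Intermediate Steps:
R = 4
u = 2 (u = -1*1*(-2) = -1*(-2) = 2)
m(n, g) = 2 + 4*n + 8*g (m(n, g) = (4*n + 8*g) + 2 = 2 + 4*n + 8*g)
m(5, -1)*(394/(-1) + 286) = (2 + 4*5 + 8*(-1))*(394/(-1) + 286) = (2 + 20 - 8)*(394*(-1) + 286) = 14*(-394 + 286) = 14*(-108) = -1512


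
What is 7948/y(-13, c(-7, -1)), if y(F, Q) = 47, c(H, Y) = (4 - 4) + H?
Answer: 7948/47 ≈ 169.11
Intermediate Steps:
c(H, Y) = H (c(H, Y) = 0 + H = H)
7948/y(-13, c(-7, -1)) = 7948/47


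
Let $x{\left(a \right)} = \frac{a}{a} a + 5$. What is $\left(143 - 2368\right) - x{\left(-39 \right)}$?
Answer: $-2191$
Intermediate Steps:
$x{\left(a \right)} = 5 + a$ ($x{\left(a \right)} = 1 a + 5 = a + 5 = 5 + a$)
$\left(143 - 2368\right) - x{\left(-39 \right)} = \left(143 - 2368\right) - \left(5 - 39\right) = \left(143 - 2368\right) - -34 = -2225 + 34 = -2191$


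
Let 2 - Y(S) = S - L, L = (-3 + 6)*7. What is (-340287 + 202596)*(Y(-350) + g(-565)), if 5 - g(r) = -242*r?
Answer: 18774443232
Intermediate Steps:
g(r) = 5 + 242*r (g(r) = 5 - (-242)*r = 5 + 242*r)
L = 21 (L = 3*7 = 21)
Y(S) = 23 - S (Y(S) = 2 - (S - 1*21) = 2 - (S - 21) = 2 - (-21 + S) = 2 + (21 - S) = 23 - S)
(-340287 + 202596)*(Y(-350) + g(-565)) = (-340287 + 202596)*((23 - 1*(-350)) + (5 + 242*(-565))) = -137691*((23 + 350) + (5 - 136730)) = -137691*(373 - 136725) = -137691*(-136352) = 18774443232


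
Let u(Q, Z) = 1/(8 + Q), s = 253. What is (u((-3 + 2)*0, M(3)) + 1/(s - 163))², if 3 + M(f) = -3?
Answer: 2401/129600 ≈ 0.018526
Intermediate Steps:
M(f) = -6 (M(f) = -3 - 3 = -6)
(u((-3 + 2)*0, M(3)) + 1/(s - 163))² = (1/(8 + (-3 + 2)*0) + 1/(253 - 163))² = (1/(8 - 1*0) + 1/90)² = (1/(8 + 0) + 1/90)² = (1/8 + 1/90)² = (⅛ + 1/90)² = (49/360)² = 2401/129600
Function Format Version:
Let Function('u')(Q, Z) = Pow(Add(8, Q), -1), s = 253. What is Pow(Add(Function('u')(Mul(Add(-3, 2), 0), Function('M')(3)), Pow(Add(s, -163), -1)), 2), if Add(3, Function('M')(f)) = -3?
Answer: Rational(2401, 129600) ≈ 0.018526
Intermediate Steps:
Function('M')(f) = -6 (Function('M')(f) = Add(-3, -3) = -6)
Pow(Add(Function('u')(Mul(Add(-3, 2), 0), Function('M')(3)), Pow(Add(s, -163), -1)), 2) = Pow(Add(Pow(Add(8, Mul(Add(-3, 2), 0)), -1), Pow(Add(253, -163), -1)), 2) = Pow(Add(Pow(Add(8, Mul(-1, 0)), -1), Pow(90, -1)), 2) = Pow(Add(Pow(Add(8, 0), -1), Rational(1, 90)), 2) = Pow(Add(Pow(8, -1), Rational(1, 90)), 2) = Pow(Add(Rational(1, 8), Rational(1, 90)), 2) = Pow(Rational(49, 360), 2) = Rational(2401, 129600)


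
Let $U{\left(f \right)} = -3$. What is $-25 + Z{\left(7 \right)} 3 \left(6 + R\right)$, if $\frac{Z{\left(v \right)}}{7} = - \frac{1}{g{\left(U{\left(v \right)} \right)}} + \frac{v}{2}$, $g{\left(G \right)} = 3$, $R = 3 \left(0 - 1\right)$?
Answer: $\frac{349}{2} \approx 174.5$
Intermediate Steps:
$R = -3$ ($R = 3 \left(-1\right) = -3$)
$Z{\left(v \right)} = - \frac{7}{3} + \frac{7 v}{2}$ ($Z{\left(v \right)} = 7 \left(- \frac{1}{3} + \frac{v}{2}\right) = - \frac{7}{3} + \frac{7 v}{2}$)
$-25 + Z{\left(7 \right)} 3 \left(6 + R\right) = -25 + \left(- \frac{7}{3} + \frac{7}{2} \cdot 7\right) 3 \left(6 - 3\right) = -25 + \left(- \frac{7}{3} + \frac{49}{2}\right) 3 \cdot 3 = -25 + \frac{133}{6} \cdot 9 = -25 + \frac{399}{2} = \frac{349}{2}$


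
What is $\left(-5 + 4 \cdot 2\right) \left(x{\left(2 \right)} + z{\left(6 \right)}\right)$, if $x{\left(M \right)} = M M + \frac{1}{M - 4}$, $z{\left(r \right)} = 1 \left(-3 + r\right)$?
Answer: $\frac{39}{2} \approx 19.5$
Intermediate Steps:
$z{\left(r \right)} = -3 + r$
$x{\left(M \right)} = M^{2} + \frac{1}{-4 + M}$
$\left(-5 + 4 \cdot 2\right) \left(x{\left(2 \right)} + z{\left(6 \right)}\right) = \left(-5 + 4 \cdot 2\right) \left(\frac{1 + 2^{3} - 4 \cdot 2^{2}}{-4 + 2} + \left(-3 + 6\right)\right) = \left(-5 + 8\right) \left(\frac{1 + 8 - 16}{-2} + 3\right) = 3 \left(- \frac{1 + 8 - 16}{2} + 3\right) = 3 \left(\left(- \frac{1}{2}\right) \left(-7\right) + 3\right) = 3 \left(\frac{7}{2} + 3\right) = 3 \cdot \frac{13}{2} = \frac{39}{2}$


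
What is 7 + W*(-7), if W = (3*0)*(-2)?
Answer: 7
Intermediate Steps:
W = 0 (W = 0*(-2) = 0)
7 + W*(-7) = 7 + 0*(-7) = 7 + 0 = 7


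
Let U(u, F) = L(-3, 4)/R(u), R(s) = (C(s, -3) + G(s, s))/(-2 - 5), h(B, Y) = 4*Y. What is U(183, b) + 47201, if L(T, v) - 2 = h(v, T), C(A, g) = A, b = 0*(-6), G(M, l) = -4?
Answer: 8449049/179 ≈ 47201.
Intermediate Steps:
b = 0
L(T, v) = 2 + 4*T
R(s) = 4/7 - s/7 (R(s) = (s - 4)/(-2 - 5) = (-4 + s)/(-7) = (-4 + s)*(-1/7) = 4/7 - s/7)
U(u, F) = -10/(4/7 - u/7) (U(u, F) = (2 + 4*(-3))/(4/7 - u/7) = (2 - 12)/(4/7 - u/7) = -10/(4/7 - u/7))
U(183, b) + 47201 = 70/(-4 + 183) + 47201 = 70/179 + 47201 = 8449049/179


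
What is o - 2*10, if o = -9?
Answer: -29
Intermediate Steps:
o - 2*10 = -9 - 2*10 = -9 - 20 = -29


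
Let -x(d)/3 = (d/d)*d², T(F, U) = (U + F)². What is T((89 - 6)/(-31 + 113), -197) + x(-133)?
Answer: -98545467/6724 ≈ -14656.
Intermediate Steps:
T(F, U) = (F + U)²
x(d) = -3*d² (x(d) = -3*d/d*d² = -3*d²)
T((89 - 6)/(-31 + 113), -197) + x(-133) = ((89 - 6)/(-31 + 113) - 197)² - 3*(-133)² = (83/82 - 197)² - 3*17689 = (83*(1/82) - 197)² - 53067 = (83/82 - 197)² - 53067 = (-16071/82)² - 53067 = 258277041/6724 - 53067 = -98545467/6724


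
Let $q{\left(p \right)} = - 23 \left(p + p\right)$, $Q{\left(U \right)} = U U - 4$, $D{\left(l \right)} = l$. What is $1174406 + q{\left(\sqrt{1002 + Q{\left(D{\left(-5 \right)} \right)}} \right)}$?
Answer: $1174406 - 46 \sqrt{1023} \approx 1.1729 \cdot 10^{6}$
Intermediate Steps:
$Q{\left(U \right)} = -4 + U^{2}$ ($Q{\left(U \right)} = U^{2} - 4 = -4 + U^{2}$)
$q{\left(p \right)} = - 46 p$ ($q{\left(p \right)} = - 23 \cdot 2 p = - 46 p$)
$1174406 + q{\left(\sqrt{1002 + Q{\left(D{\left(-5 \right)} \right)}} \right)} = 1174406 - 46 \sqrt{1002 - \left(4 - \left(-5\right)^{2}\right)} = 1174406 - 46 \sqrt{1002 + \left(-4 + 25\right)} = 1174406 - 46 \sqrt{1002 + 21} = 1174406 - 46 \sqrt{1023}$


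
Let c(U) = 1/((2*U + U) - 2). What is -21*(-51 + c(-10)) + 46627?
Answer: 1526357/32 ≈ 47699.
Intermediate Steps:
c(U) = 1/(-2 + 3*U) (c(U) = 1/(3*U - 2) = 1/(-2 + 3*U))
-21*(-51 + c(-10)) + 46627 = -21*(-51 + 1/(-2 + 3*(-10))) + 46627 = -21*(-51 + 1/(-2 - 30)) + 46627 = -21*(-51 + 1/(-32)) + 46627 = -21*(-51 - 1/32) + 46627 = -21*(-1633/32) + 46627 = 34293/32 + 46627 = 1526357/32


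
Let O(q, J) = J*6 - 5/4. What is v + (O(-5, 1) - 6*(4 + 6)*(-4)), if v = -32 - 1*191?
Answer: 87/4 ≈ 21.750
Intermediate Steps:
O(q, J) = -5/4 + 6*J (O(q, J) = 6*J - 5*¼ = 6*J - 5/4 = -5/4 + 6*J)
v = -223 (v = -32 - 191 = -223)
v + (O(-5, 1) - 6*(4 + 6)*(-4)) = -223 + ((-5/4 + 6*1) - 6*(4 + 6)*(-4)) = -223 + ((-5/4 + 6) - 60*(-4)) = -223 + (19/4 - 6*(-40)) = -223 + (19/4 + 240) = -223 + 979/4 = 87/4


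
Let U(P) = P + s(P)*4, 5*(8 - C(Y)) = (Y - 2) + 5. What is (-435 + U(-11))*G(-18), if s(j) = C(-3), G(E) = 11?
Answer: -4554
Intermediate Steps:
C(Y) = 37/5 - Y/5 (C(Y) = 8 - ((Y - 2) + 5)/5 = 8 - ((-2 + Y) + 5)/5 = 8 - (3 + Y)/5 = 8 + (-⅗ - Y/5) = 37/5 - Y/5)
s(j) = 8 (s(j) = 37/5 - ⅕*(-3) = 37/5 + ⅗ = 8)
U(P) = 32 + P (U(P) = P + 8*4 = P + 32 = 32 + P)
(-435 + U(-11))*G(-18) = (-435 + (32 - 11))*11 = (-435 + 21)*11 = -414*11 = -4554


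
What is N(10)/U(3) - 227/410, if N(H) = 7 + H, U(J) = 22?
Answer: 494/2255 ≈ 0.21907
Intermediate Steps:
N(10)/U(3) - 227/410 = (7 + 10)/22 - 227/410 = 17*(1/22) - 227*1/410 = 17/22 - 227/410 = 494/2255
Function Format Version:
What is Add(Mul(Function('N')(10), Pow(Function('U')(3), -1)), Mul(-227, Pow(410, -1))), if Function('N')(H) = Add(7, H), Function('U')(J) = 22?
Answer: Rational(494, 2255) ≈ 0.21907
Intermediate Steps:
Add(Mul(Function('N')(10), Pow(Function('U')(3), -1)), Mul(-227, Pow(410, -1))) = Add(Mul(Add(7, 10), Pow(22, -1)), Mul(-227, Pow(410, -1))) = Add(Mul(17, Rational(1, 22)), Mul(-227, Rational(1, 410))) = Add(Rational(17, 22), Rational(-227, 410)) = Rational(494, 2255)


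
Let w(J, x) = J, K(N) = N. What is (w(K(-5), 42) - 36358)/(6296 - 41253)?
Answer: 36363/34957 ≈ 1.0402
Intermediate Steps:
(w(K(-5), 42) - 36358)/(6296 - 41253) = (-5 - 36358)/(6296 - 41253) = -36363/(-34957) = -36363*(-1/34957) = 36363/34957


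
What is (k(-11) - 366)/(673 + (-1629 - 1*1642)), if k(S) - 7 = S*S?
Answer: 119/1299 ≈ 0.091609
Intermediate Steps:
k(S) = 7 + S**2 (k(S) = 7 + S*S = 7 + S**2)
(k(-11) - 366)/(673 + (-1629 - 1*1642)) = ((7 + (-11)**2) - 366)/(673 + (-1629 - 1*1642)) = ((7 + 121) - 366)/(673 + (-1629 - 1642)) = (128 - 366)/(673 - 3271) = -238/(-2598) = -238*(-1/2598) = 119/1299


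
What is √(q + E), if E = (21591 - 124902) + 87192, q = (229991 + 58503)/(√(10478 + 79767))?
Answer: √(-131275715442975 + 26035141030*√90245)/90245 ≈ 123.12*I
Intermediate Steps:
q = 288494*√90245/90245 (q = 288494/(√90245) = 288494*(√90245/90245) = 288494*√90245/90245 ≈ 960.34)
E = -16119 (E = -103311 + 87192 = -16119)
√(q + E) = √(288494*√90245/90245 - 16119) = √(-16119 + 288494*√90245/90245)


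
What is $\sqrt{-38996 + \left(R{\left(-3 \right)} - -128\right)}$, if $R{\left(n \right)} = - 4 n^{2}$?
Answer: $2 i \sqrt{9726} \approx 197.24 i$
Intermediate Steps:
$\sqrt{-38996 + \left(R{\left(-3 \right)} - -128\right)} = \sqrt{-38996 - \left(-128 + 4 \left(-3\right)^{2}\right)} = \sqrt{-38996 + \left(\left(-4\right) 9 + 128\right)} = \sqrt{-38996 + \left(-36 + 128\right)} = \sqrt{-38996 + 92} = \sqrt{-38904} = 2 i \sqrt{9726}$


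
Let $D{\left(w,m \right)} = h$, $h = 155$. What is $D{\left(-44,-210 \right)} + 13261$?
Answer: $13416$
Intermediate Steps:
$D{\left(w,m \right)} = 155$
$D{\left(-44,-210 \right)} + 13261 = 155 + 13261 = 13416$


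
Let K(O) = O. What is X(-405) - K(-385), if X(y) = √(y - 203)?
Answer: 385 + 4*I*√38 ≈ 385.0 + 24.658*I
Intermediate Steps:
X(y) = √(-203 + y)
X(-405) - K(-385) = √(-203 - 405) - 1*(-385) = √(-608) + 385 = 4*I*√38 + 385 = 385 + 4*I*√38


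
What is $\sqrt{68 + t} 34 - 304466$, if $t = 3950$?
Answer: $-304466 + 238 \sqrt{82} \approx -3.0231 \cdot 10^{5}$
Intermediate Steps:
$\sqrt{68 + t} 34 - 304466 = \sqrt{68 + 3950} \cdot 34 - 304466 = \sqrt{4018} \cdot 34 - 304466 = 7 \sqrt{82} \cdot 34 - 304466 = 238 \sqrt{82} - 304466 = -304466 + 238 \sqrt{82}$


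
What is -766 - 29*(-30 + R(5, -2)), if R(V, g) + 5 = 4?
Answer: 133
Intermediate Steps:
R(V, g) = -1 (R(V, g) = -5 + 4 = -1)
-766 - 29*(-30 + R(5, -2)) = -766 - 29*(-30 - 1) = -766 - 29*(-31) = -766 + 899 = 133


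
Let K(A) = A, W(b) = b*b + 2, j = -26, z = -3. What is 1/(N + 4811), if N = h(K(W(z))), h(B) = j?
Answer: 1/4785 ≈ 0.00020899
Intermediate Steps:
W(b) = 2 + b² (W(b) = b² + 2 = 2 + b²)
h(B) = -26
N = -26
1/(N + 4811) = 1/(-26 + 4811) = 1/4785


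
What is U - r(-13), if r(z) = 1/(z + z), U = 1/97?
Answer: 123/2522 ≈ 0.048771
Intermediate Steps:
U = 1/97 ≈ 0.010309
r(z) = 1/(2*z)
U - r(-13) = 1/97 - 1/(2*(-13)) = 1/97 - (-1)/(2*13) = 1/97 - 1*(-1/26) = 1/97 + 1/26 = 123/2522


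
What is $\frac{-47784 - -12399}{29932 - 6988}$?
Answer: $- \frac{11795}{7648} \approx -1.5422$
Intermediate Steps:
$\frac{-47784 - -12399}{29932 - 6988} = \frac{-47784 + \left(-3340 + 15739\right)}{22944} = \left(-47784 + 12399\right) \frac{1}{22944} = \left(-35385\right) \frac{1}{22944} = - \frac{11795}{7648}$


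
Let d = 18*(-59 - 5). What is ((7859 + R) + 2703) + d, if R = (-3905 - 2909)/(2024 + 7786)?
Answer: 46152643/4905 ≈ 9409.3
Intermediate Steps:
d = -1152 (d = 18*(-64) = -1152)
R = -3407/4905 (R = -6814/9810 = -6814*1/9810 = -3407/4905 ≈ -0.69460)
((7859 + R) + 2703) + d = ((7859 - 3407/4905) + 2703) - 1152 = (38544988/4905 + 2703) - 1152 = 51803203/4905 - 1152 = 46152643/4905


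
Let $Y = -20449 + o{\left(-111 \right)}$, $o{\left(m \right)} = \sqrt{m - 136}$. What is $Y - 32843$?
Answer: $-53292 + i \sqrt{247} \approx -53292.0 + 15.716 i$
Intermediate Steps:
$o{\left(m \right)} = \sqrt{-136 + m}$
$Y = -20449 + i \sqrt{247}$ ($Y = -20449 + \sqrt{-136 - 111} = -20449 + \sqrt{-247} = -20449 + i \sqrt{247} \approx -20449.0 + 15.716 i$)
$Y - 32843 = \left(-20449 + i \sqrt{247}\right) - 32843 = -53292 + i \sqrt{247}$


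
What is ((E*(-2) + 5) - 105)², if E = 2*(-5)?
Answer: 6400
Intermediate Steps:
E = -10
((E*(-2) + 5) - 105)² = ((-10*(-2) + 5) - 105)² = ((20 + 5) - 105)² = (25 - 105)² = (-80)² = 6400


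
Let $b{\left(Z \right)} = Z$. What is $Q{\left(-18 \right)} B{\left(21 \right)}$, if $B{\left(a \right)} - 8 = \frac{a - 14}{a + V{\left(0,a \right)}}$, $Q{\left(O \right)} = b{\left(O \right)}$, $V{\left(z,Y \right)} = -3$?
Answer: $-151$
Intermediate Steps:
$Q{\left(O \right)} = O$
$B{\left(a \right)} = 8 + \frac{-14 + a}{-3 + a}$ ($B{\left(a \right)} = 8 + \frac{a - 14}{a - 3} = 8 + \frac{-14 + a}{-3 + a}$)
$Q{\left(-18 \right)} B{\left(21 \right)} = - 18 \frac{-38 + 9 \cdot 21}{-3 + 21} = - 18 \frac{-38 + 189}{18} = - 18 \cdot \frac{1}{18} \cdot 151 = \left(-18\right) \frac{151}{18} = -151$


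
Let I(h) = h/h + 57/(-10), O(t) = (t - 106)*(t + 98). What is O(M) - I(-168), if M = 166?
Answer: 158447/10 ≈ 15845.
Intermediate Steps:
O(t) = (-106 + t)*(98 + t)
I(h) = -47/10 (I(h) = 1 + 57*(-⅒) = 1 - 57/10 = -47/10)
O(M) - I(-168) = (-10388 + 166² - 8*166) - 1*(-47/10) = (-10388 + 27556 - 1328) + 47/10 = 15840 + 47/10 = 158447/10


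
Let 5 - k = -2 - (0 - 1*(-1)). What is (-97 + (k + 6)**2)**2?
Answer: 9801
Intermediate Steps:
k = 8 (k = 5 - (-2 - (0 - 1*(-1))) = 5 - (-2 - (0 + 1)) = 5 - (-2 - 1*1) = 5 - (-2 - 1) = 5 - 1*(-3) = 5 + 3 = 8)
(-97 + (k + 6)**2)**2 = (-97 + (8 + 6)**2)**2 = (-97 + 14**2)**2 = (-97 + 196)**2 = 99**2 = 9801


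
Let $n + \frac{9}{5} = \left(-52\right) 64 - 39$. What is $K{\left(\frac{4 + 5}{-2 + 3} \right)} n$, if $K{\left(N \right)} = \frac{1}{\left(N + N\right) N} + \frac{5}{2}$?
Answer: $- \frac{3419332}{405} \approx -8442.8$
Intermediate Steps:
$K{\left(N \right)} = \frac{5}{2} + \frac{1}{2 N^{2}}$ ($K{\left(N \right)} = \frac{1}{2 N N} + 5 \cdot \frac{1}{2} = \frac{\frac{1}{2} \frac{1}{N}}{N} + \frac{5}{2} = \frac{1}{2 N^{2}} + \frac{5}{2} = \frac{5}{2} + \frac{1}{2 N^{2}}$)
$n = - \frac{16844}{5}$ ($n = - \frac{9}{5} - 3367 = - \frac{16844}{5} \approx -3368.8$)
$K{\left(\frac{4 + 5}{-2 + 3} \right)} n = \left(\frac{5}{2} + \frac{1}{2 \frac{\left(4 + 5\right)^{2}}{\left(-2 + 3\right)^{2}}}\right) \left(- \frac{16844}{5}\right) = \left(\frac{5}{2} + \frac{1}{2 \cdot 81}\right) \left(- \frac{16844}{5}\right) = \left(\frac{5}{2} + \frac{1}{2} \cdot \frac{1}{81}\right) \left(- \frac{16844}{5}\right) = \left(\frac{5}{2} + \frac{1}{162}\right) \left(- \frac{16844}{5}\right) = \frac{203}{81} \left(- \frac{16844}{5}\right) = - \frac{3419332}{405}$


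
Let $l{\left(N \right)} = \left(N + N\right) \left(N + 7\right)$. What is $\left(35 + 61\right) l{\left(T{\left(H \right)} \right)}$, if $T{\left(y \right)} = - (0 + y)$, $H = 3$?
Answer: $-2304$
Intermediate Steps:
$T{\left(y \right)} = - y$
$l{\left(N \right)} = 2 N \left(7 + N\right)$
$\left(35 + 61\right) l{\left(T{\left(H \right)} \right)} = \left(35 + 61\right) 2 \left(\left(-1\right) 3\right) \left(7 - 3\right) = 96 \cdot 2 \left(-3\right) \left(7 - 3\right) = 96 \cdot 2 \left(-3\right) 4 = 96 \left(-24\right) = -2304$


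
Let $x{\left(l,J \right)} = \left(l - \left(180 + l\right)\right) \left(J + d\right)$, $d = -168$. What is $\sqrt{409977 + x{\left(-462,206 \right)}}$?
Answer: $27 \sqrt{553} \approx 634.93$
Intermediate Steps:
$x{\left(l,J \right)} = 30240 - 180 J$ ($x{\left(l,J \right)} = \left(l - \left(180 + l\right)\right) \left(J - 168\right) = - 180 \left(-168 + J\right) = 30240 - 180 J$)
$\sqrt{409977 + x{\left(-462,206 \right)}} = \sqrt{409977 + \left(30240 - 37080\right)} = \sqrt{409977 - 6840} = \sqrt{403137} = 27 \sqrt{553}$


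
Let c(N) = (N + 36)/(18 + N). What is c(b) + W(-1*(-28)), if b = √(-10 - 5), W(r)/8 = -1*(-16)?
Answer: 14685/113 - 6*I*√15/113 ≈ 129.96 - 0.20565*I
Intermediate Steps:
W(r) = 128 (W(r) = 8*(-1*(-16)) = 8*16 = 128)
b = I*√15 (b = √(-15) = I*√15 ≈ 3.873*I)
c(N) = (36 + N)/(18 + N)
c(b) + W(-1*(-28)) = (36 + I*√15)/(18 + I*√15) + 128 = 128 + (36 + I*√15)/(18 + I*√15)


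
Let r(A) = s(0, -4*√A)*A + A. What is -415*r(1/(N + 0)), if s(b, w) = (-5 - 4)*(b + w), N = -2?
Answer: 415/2 + 3735*I*√2 ≈ 207.5 + 5282.1*I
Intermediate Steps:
s(b, w) = -9*b - 9*w (s(b, w) = -9*(b + w) = -9*b - 9*w)
r(A) = A + 36*A^(3/2) (r(A) = (-9*0 - (-36)*√A)*A + A = (0 + 36*√A)*A + A = (36*√A)*A + A = 36*A^(3/2) + A = A + 36*A^(3/2))
-415*r(1/(N + 0)) = -415*(1/(-2 + 0) + 36*(1/(-2 + 0))^(3/2)) = -415*(1/(-2) + 36*(1/(-2))^(3/2)) = -415*(-½ + 36*(-½)^(3/2)) = -415*(-½ + 36*(-I*√2/4)) = -415*(-½ - 9*I*√2) = 415/2 + 3735*I*√2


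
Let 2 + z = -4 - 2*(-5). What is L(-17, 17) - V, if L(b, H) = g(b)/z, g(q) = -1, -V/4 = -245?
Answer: -3921/4 ≈ -980.25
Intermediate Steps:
V = 980 (V = -4*(-245) = 980)
z = 4 (z = -2 + (-4 - 2*(-5)) = -2 + (-4 + 10) = -2 + 6 = 4)
L(b, H) = -¼ (L(b, H) = -1/4 = -1*¼ = -¼)
L(-17, 17) - V = -¼ - 1*980 = -¼ - 980 = -3921/4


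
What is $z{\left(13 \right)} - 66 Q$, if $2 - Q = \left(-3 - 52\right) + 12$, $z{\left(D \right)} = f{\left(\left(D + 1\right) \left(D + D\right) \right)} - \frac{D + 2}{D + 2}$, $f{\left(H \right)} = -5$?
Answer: $-2976$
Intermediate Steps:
$z{\left(D \right)} = -6$ ($z{\left(D \right)} = -5 - \frac{D + 2}{D + 2} = -5 - \frac{2 + D}{2 + D} = -5 - 1 = -6$)
$Q = 45$ ($Q = 2 - \left(\left(-3 - 52\right) + 12\right) = 2 - \left(-55 + 12\right) = 2 - -43 = 2 + 43 = 45$)
$z{\left(13 \right)} - 66 Q = -6 - 2970 = -2976$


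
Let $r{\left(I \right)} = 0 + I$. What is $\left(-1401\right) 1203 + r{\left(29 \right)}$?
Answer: $-1685374$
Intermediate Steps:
$r{\left(I \right)} = I$
$\left(-1401\right) 1203 + r{\left(29 \right)} = \left(-1401\right) 1203 + 29 = -1685403 + 29 = -1685374$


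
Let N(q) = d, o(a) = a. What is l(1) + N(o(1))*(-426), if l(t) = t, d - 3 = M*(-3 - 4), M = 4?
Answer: 10651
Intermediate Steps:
d = -25 (d = 3 + 4*(-3 - 4) = 3 + 4*(-7) = 3 - 28 = -25)
N(q) = -25
l(1) + N(o(1))*(-426) = 1 - 25*(-426) = 1 + 10650 = 10651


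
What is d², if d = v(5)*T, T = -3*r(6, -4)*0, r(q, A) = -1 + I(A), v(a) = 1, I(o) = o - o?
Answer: 0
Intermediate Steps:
I(o) = 0
r(q, A) = -1 (r(q, A) = -1 + 0 = -1)
T = 0 (T = -3*(-1)*0 = 3*0 = 0)
d = 0 (d = 1*0 = 0)
d² = 0² = 0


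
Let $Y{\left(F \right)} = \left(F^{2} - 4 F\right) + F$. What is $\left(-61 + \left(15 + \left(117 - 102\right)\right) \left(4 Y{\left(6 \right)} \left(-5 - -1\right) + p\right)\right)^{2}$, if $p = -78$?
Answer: $121903681$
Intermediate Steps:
$Y{\left(F \right)} = F^{2} - 3 F$
$\left(-61 + \left(15 + \left(117 - 102\right)\right) \left(4 Y{\left(6 \right)} \left(-5 - -1\right) + p\right)\right)^{2} = \left(-61 + \left(15 + \left(117 - 102\right)\right) \left(4 \cdot 6 \left(-3 + 6\right) \left(-5 - -1\right) - 78\right)\right)^{2} = \left(-61 + \left(15 + \left(117 - 102\right)\right) \left(4 \cdot 6 \cdot 3 \left(-5 + 1\right) - 78\right)\right)^{2} = \left(-61 + \left(15 + 15\right) \left(4 \cdot 18 \left(-4\right) - 78\right)\right)^{2} = \left(-61 + 30 \left(72 \left(-4\right) - 78\right)\right)^{2} = \left(-61 + 30 \left(-288 - 78\right)\right)^{2} = \left(-61 + 30 \left(-366\right)\right)^{2} = \left(-61 - 10980\right)^{2} = \left(-11041\right)^{2} = 121903681$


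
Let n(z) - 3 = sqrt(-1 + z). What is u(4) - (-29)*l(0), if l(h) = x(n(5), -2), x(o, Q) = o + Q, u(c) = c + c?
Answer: 95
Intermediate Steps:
u(c) = 2*c
n(z) = 3 + sqrt(-1 + z)
x(o, Q) = Q + o
l(h) = 3 (l(h) = -2 + (3 + sqrt(-1 + 5)) = -2 + (3 + sqrt(4)) = -2 + (3 + 2) = -2 + 5 = 3)
u(4) - (-29)*l(0) = 2*4 - (-29)*3 = 8 - 1*(-87) = 8 + 87 = 95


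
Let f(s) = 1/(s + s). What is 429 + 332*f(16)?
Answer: 3515/8 ≈ 439.38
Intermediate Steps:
f(s) = 1/(2*s)
429 + 332*f(16) = 429 + 332*((½)/16) = 429 + 332*((½)*(1/16)) = 429 + 332*(1/32) = 429 + 83/8 = 3515/8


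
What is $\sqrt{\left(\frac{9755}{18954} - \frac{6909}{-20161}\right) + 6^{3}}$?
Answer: $\frac{\sqrt{43438270632516370}}{14153022} \approx 14.726$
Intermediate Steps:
$\sqrt{\left(\frac{9755}{18954} - \frac{6909}{-20161}\right) + 6^{3}} = \sqrt{\left(9755 \cdot \frac{1}{18954} - - \frac{6909}{20161}\right) + 216} = \sqrt{\left(\frac{9755}{18954} + \frac{6909}{20161}\right) + 216} = \sqrt{\frac{327623741}{382131594} + 216} = \sqrt{\frac{82868048045}{382131594}} = \frac{\sqrt{43438270632516370}}{14153022}$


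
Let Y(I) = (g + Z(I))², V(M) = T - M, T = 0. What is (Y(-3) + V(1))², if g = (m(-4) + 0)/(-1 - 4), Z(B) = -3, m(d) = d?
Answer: 9216/625 ≈ 14.746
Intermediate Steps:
V(M) = -M (V(M) = 0 - M = -M)
g = ⅘ (g = (-4 + 0)/(-1 - 4) = -4/(-5) = -4*(-⅕) = ⅘ ≈ 0.80000)
Y(I) = 121/25 (Y(I) = (⅘ - 3)² = (-11/5)² = 121/25)
(Y(-3) + V(1))² = (121/25 - 1*1)² = (121/25 - 1)² = (96/25)² = 9216/625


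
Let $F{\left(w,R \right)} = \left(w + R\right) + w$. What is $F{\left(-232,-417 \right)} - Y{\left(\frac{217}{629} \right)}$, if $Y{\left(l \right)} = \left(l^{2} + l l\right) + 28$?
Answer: $- \frac{359731847}{395641} \approx -909.24$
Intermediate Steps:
$F{\left(w,R \right)} = R + 2 w$ ($F{\left(w,R \right)} = \left(R + w\right) + w = R + 2 w$)
$Y{\left(l \right)} = 28 + 2 l^{2}$ ($Y{\left(l \right)} = \left(l^{2} + l^{2}\right) + 28 = 2 l^{2} + 28 = 28 + 2 l^{2}$)
$F{\left(-232,-417 \right)} - Y{\left(\frac{217}{629} \right)} = \left(-417 + 2 \left(-232\right)\right) - \left(28 + 2 \left(\frac{217}{629}\right)^{2}\right) = \left(-417 - 464\right) - \left(28 + 2 \left(217 \cdot \frac{1}{629}\right)^{2}\right) = -881 - \left(28 + 2 \left(\frac{217}{629}\right)^{2}\right) = -881 - \left(28 + 2 \cdot \frac{47089}{395641}\right) = -881 - \left(28 + \frac{94178}{395641}\right) = -881 - \frac{11172126}{395641} = - \frac{359731847}{395641}$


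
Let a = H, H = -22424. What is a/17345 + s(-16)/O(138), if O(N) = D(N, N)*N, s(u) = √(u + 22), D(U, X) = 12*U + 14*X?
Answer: -22424/17345 + √6/495144 ≈ -1.2928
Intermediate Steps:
s(u) = √(22 + u)
O(N) = 26*N² (O(N) = (12*N + 14*N)*N = (26*N)*N = 26*N²)
a = -22424
a/17345 + s(-16)/O(138) = -22424/17345 + √(22 - 16)/((26*138²)) = -22424*1/17345 + √6/((26*19044)) = -22424/17345 + √6/495144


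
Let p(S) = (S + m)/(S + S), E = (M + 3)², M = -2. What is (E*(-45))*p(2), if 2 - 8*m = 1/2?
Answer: -1575/64 ≈ -24.609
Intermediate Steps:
E = 1 (E = (-2 + 3)² = 1² = 1)
m = 3/16 (m = ¼ - ⅛/2 = ¼ - ⅛*½ = ¼ - 1/16 = 3/16 ≈ 0.18750)
p(S) = (3/16 + S)/(2*S) (p(S) = (S + 3/16)/(S + S) = (3/16 + S)/((2*S)) = (3/16 + S)*(1/(2*S)) = (3/16 + S)/(2*S))
(E*(-45))*p(2) = (1*(-45))*((1/32)*(3 + 16*2)/2) = -45*(3 + 32)/(32*2) = -45*35/(32*2) = -45*35/64 = -1575/64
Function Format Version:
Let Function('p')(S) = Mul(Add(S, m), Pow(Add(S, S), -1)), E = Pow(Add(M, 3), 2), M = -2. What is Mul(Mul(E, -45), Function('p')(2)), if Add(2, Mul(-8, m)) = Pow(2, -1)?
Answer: Rational(-1575, 64) ≈ -24.609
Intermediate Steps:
E = 1 (E = Pow(Add(-2, 3), 2) = Pow(1, 2) = 1)
m = Rational(3, 16) (m = Add(Rational(1, 4), Mul(Rational(-1, 8), Pow(2, -1))) = Add(Rational(1, 4), Mul(Rational(-1, 8), Rational(1, 2))) = Add(Rational(1, 4), Rational(-1, 16)) = Rational(3, 16) ≈ 0.18750)
Function('p')(S) = Mul(Rational(1, 2), Pow(S, -1), Add(Rational(3, 16), S)) (Function('p')(S) = Mul(Add(S, Rational(3, 16)), Pow(Add(S, S), -1)) = Mul(Add(Rational(3, 16), S), Pow(Mul(2, S), -1)) = Mul(Add(Rational(3, 16), S), Mul(Rational(1, 2), Pow(S, -1))) = Mul(Rational(1, 2), Pow(S, -1), Add(Rational(3, 16), S)))
Mul(Mul(E, -45), Function('p')(2)) = Mul(Mul(1, -45), Mul(Rational(1, 32), Pow(2, -1), Add(3, Mul(16, 2)))) = Mul(-45, Mul(Rational(1, 32), Rational(1, 2), Add(3, 32))) = Mul(-45, Mul(Rational(1, 32), Rational(1, 2), 35)) = Mul(-45, Rational(35, 64)) = Rational(-1575, 64)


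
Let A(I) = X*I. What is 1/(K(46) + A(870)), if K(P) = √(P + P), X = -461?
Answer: -200535/80428572404 - √23/80428572404 ≈ -2.4934e-6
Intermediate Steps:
K(P) = √2*√P (K(P) = √(2*P) = √2*√P)
A(I) = -461*I
1/(K(46) + A(870)) = 1/(√2*√46 - 461*870) = 1/(2*√23 - 401070) = 1/(-401070 + 2*√23)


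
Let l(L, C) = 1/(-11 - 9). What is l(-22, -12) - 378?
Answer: -7561/20 ≈ -378.05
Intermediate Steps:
l(L, C) = -1/20 (l(L, C) = 1/(-20) = -1/20)
l(-22, -12) - 378 = -1/20 - 378 = -7561/20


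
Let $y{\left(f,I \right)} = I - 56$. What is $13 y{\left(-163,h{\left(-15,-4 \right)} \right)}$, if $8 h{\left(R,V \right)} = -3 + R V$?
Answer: $- \frac{5083}{8} \approx -635.38$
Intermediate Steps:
$h{\left(R,V \right)} = - \frac{3}{8} + \frac{R V}{8}$ ($h{\left(R,V \right)} = \frac{-3 + R V}{8} = - \frac{3}{8} + \frac{R V}{8}$)
$y{\left(f,I \right)} = -56 + I$ ($y{\left(f,I \right)} = I - 56 = -56 + I$)
$13 y{\left(-163,h{\left(-15,-4 \right)} \right)} = 13 \left(-56 - \left(\frac{3}{8} + \frac{15}{8} \left(-4\right)\right)\right) = 13 \left(-56 + \left(- \frac{3}{8} + \frac{15}{2}\right)\right) = 13 \left(-56 + \frac{57}{8}\right) = 13 \left(- \frac{391}{8}\right) = - \frac{5083}{8}$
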